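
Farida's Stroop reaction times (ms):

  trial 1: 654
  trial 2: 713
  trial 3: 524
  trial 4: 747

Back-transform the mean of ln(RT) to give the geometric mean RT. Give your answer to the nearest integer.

ln(RT): 6.4831, 6.5695, 6.2615, 6.6161
Mean ln(RT) = 25.9301/4 = 6.48254
Geometric mean = exp(6.48254) = 653.63 ms

654 ms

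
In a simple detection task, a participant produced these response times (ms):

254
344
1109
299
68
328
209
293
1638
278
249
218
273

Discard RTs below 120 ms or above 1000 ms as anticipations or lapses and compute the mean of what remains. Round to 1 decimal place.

274.5 ms

Excluded: 68, 1109, 1638
Retained (n=10): Σ = 2745
Mean = 2745/10 = 274.5000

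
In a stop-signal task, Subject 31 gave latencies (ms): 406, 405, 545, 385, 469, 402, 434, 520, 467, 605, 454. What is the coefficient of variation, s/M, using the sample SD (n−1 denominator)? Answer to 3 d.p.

0.149

n = 11, Σ = 5092, M = 462.9091
Σ(x−M)² = 47528.909; s = √(47528.909/10) = 68.9412
CV = 68.9412 / 462.9091 = 0.14893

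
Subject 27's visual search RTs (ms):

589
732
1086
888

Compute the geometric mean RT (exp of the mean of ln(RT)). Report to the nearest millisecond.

803 ms

ln(RT): 6.3784, 6.5958, 6.9903, 6.7890
Mean ln(RT) = 26.7534/4 = 6.68836
Geometric mean = exp(6.68836) = 803.00 ms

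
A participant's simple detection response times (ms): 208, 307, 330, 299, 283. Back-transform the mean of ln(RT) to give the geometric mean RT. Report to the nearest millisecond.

ln(RT): 5.3375, 5.7268, 5.7991, 5.7004, 5.6454
Mean ln(RT) = 28.2094/5 = 5.64187
Geometric mean = exp(5.64187) = 281.99 ms

282 ms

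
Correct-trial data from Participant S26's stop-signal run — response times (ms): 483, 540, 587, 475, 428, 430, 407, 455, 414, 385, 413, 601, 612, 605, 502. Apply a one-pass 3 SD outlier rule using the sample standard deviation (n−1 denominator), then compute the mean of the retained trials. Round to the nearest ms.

n = 15, ΣRT = 7337, M = 489.133
Σ(x−M)² = 91033.73; s = √(91033.73/14) = 80.638
Cutoffs: 489.133 ± 3·80.638 → [247.2, 731.0]
No RTs fall outside the cutoffs; all 15 retained. Mean = 7337/15 = 489.133

489 ms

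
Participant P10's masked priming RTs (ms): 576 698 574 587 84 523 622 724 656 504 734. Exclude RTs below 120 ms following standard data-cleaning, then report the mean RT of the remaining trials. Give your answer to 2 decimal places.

Excluded: 84
Retained (n=10): Σ = 6198
Mean = 6198/10 = 619.8000

619.80 ms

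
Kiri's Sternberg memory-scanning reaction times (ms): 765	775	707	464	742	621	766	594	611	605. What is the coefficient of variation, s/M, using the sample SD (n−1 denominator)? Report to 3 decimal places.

n = 10, Σ = 6650, M = 665.0000
Σ(x−M)² = 93888.000; s = √(93888.000/9) = 102.1372
CV = 102.1372 / 665.0000 = 0.15359

0.154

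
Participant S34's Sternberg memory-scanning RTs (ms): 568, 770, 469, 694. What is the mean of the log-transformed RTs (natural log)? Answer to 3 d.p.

ln(RT): 6.3421, 6.6464, 6.1506, 6.5425
Σ ln(RT) = 25.6816
Mean = 25.6816/4 = 6.42040

6.420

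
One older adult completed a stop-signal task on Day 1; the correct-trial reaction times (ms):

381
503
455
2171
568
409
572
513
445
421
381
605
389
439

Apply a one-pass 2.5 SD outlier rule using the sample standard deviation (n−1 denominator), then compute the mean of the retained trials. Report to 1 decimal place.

n = 14, ΣRT = 8252, M = 589.429
Σ(x−M)² = 2765223.43; s = √(2765223.43/13) = 461.204
Cutoffs: 589.429 ± 2.5·461.204 → [-563.6, 1742.4]
Outside: 2171 → excluded.
Retained (n=13): Σ = 6081, mean = 6081/13 = 467.769

467.8 ms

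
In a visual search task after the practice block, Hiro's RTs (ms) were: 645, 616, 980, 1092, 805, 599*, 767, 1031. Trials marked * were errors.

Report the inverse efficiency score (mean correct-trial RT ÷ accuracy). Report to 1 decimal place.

Correct trials (n=7): 645, 616, 980, 1092, 805, 767, 1031
Mean correct RT = 5936/7 = 848.0000 ms
Proportion correct = 7/8
IES = 848.0000 / (7/8) = 969.143 ms

969.1 ms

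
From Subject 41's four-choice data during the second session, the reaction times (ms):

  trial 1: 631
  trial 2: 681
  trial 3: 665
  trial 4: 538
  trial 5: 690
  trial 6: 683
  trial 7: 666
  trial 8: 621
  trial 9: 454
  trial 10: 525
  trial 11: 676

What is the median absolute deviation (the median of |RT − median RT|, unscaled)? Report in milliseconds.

Sorted: 454, 525, 538, 621, 631, 665, 666, 676, 681, 683, 690 → median = 665
|x − 665|: 34, 16, 0, 127, 25, 18, 1, 44, 211, 140, 11
Sorted deviations: 0, 1, 11, 16, 18, 25, 34, 44, 127, 140, 211 → MAD = 25

25 ms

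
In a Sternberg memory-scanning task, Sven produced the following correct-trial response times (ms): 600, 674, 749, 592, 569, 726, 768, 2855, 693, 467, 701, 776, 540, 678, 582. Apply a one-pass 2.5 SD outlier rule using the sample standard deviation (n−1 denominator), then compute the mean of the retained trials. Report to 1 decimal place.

n = 15, ΣRT = 11970, M = 798.000
Σ(x−M)² = 4647290.00; s = √(4647290.00/14) = 576.150
Cutoffs: 798.000 ± 2.5·576.150 → [-642.4, 2238.4]
Outside: 2855 → excluded.
Retained (n=14): Σ = 9115, mean = 9115/14 = 651.071

651.1 ms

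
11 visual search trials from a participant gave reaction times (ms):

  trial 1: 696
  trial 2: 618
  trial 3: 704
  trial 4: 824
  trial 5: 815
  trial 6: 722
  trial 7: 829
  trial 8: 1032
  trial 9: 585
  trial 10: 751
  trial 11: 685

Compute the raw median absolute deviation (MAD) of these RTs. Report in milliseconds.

93 ms

Sorted: 585, 618, 685, 696, 704, 722, 751, 815, 824, 829, 1032 → median = 722
|x − 722|: 26, 104, 18, 102, 93, 0, 107, 310, 137, 29, 37
Sorted deviations: 0, 18, 26, 29, 37, 93, 102, 104, 107, 137, 310 → MAD = 93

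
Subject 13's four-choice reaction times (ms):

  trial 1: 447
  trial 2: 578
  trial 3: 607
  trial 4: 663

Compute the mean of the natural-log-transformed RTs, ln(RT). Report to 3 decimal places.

ln(RT): 6.1026, 6.3596, 6.4085, 6.4968
Σ ln(RT) = 25.3674
Mean = 25.3674/4 = 6.34186

6.342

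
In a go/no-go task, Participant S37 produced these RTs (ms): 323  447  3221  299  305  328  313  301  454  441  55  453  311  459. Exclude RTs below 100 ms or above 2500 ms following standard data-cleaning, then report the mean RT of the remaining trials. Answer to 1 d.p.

Excluded: 55, 3221
Retained (n=12): Σ = 4434
Mean = 4434/12 = 369.5000

369.5 ms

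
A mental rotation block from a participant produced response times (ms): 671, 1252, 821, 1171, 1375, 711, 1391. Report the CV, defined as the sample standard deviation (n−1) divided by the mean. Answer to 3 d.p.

0.296

n = 7, Σ = 7392, M = 1056.0000
Σ(x−M)² = 588102.000; s = √(588102.000/6) = 313.0767
CV = 313.0767 / 1056.0000 = 0.29647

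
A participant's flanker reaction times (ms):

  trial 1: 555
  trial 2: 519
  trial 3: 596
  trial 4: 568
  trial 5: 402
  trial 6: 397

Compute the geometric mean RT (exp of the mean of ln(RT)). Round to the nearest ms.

500 ms

ln(RT): 6.3190, 6.2519, 6.3902, 6.3421, 5.9965, 5.9839
Mean ln(RT) = 37.2836/6 = 6.21394
Geometric mean = exp(6.21394) = 499.66 ms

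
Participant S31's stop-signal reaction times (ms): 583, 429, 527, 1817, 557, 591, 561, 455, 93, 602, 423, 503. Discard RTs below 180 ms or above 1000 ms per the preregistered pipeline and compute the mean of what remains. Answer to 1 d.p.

523.1 ms

Excluded: 93, 1817
Retained (n=10): Σ = 5231
Mean = 5231/10 = 523.1000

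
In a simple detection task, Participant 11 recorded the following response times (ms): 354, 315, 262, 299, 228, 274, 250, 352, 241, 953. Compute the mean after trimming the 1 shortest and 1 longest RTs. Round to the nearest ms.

293 ms

Sorted: 228, 241, 250, 262, 274, 299, 315, 352, 354, 953
Drop lowest 1 (228) and highest 1 (953)
Remaining (n=8): Σ = 2347, mean = 2347/8 = 293.375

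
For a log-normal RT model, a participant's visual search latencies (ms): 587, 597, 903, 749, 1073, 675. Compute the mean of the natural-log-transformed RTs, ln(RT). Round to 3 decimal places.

6.614

ln(RT): 6.3750, 6.3919, 6.8057, 6.6187, 6.9782, 6.5147
Σ ln(RT) = 39.6843
Mean = 39.6843/6 = 6.61405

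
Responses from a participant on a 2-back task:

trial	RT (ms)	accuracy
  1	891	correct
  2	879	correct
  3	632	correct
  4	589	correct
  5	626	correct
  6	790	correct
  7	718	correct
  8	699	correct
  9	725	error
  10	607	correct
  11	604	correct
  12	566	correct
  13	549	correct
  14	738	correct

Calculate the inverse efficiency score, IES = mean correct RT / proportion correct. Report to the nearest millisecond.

736 ms

Correct trials (n=13): 891, 879, 632, 589, 626, 790, 718, 699, 607, 604, 566, 549, 738
Mean correct RT = 8888/13 = 683.6923 ms
Proportion correct = 13/14
IES = 683.6923 / (13/14) = 736.284 ms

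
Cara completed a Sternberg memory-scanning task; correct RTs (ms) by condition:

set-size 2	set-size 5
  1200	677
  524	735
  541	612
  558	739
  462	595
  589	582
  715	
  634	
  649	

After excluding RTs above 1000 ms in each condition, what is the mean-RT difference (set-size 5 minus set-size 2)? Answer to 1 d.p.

set-size 2: exclude 1200
M(set-size 2) = 4672/8 = 584.000
M(set-size 5) = 3940/6 = 656.667
Difference = 656.667 − 584.000 = 72.667 ms

72.7 ms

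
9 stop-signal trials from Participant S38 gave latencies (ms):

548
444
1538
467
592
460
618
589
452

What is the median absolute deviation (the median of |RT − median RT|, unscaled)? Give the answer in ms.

81 ms

Sorted: 444, 452, 460, 467, 548, 589, 592, 618, 1538 → median = 548
|x − 548|: 0, 104, 990, 81, 44, 88, 70, 41, 96
Sorted deviations: 0, 41, 44, 70, 81, 88, 96, 104, 990 → MAD = 81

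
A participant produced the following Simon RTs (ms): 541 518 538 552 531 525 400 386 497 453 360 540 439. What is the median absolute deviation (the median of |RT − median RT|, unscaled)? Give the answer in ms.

23 ms

Sorted: 360, 386, 400, 439, 453, 497, 518, 525, 531, 538, 540, 541, 552 → median = 518
|x − 518|: 23, 0, 20, 34, 13, 7, 118, 132, 21, 65, 158, 22, 79
Sorted deviations: 0, 7, 13, 20, 21, 22, 23, 34, 65, 79, 118, 132, 158 → MAD = 23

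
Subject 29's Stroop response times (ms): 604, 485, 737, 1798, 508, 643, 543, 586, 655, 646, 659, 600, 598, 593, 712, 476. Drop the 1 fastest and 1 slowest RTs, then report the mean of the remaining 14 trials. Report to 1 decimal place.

612.1 ms

Sorted: 476, 485, 508, 543, 586, 593, 598, 600, 604, 643, 646, 655, 659, 712, 737, 1798
Drop lowest 1 (476) and highest 1 (1798)
Remaining (n=14): Σ = 8569, mean = 8569/14 = 612.071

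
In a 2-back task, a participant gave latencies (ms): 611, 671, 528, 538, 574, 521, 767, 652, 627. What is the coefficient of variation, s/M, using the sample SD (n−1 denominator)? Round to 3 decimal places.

0.132

n = 9, Σ = 5489, M = 609.8889
Σ(x−M)² = 51548.889; s = √(51548.889/8) = 80.2721
CV = 80.2721 / 609.8889 = 0.13162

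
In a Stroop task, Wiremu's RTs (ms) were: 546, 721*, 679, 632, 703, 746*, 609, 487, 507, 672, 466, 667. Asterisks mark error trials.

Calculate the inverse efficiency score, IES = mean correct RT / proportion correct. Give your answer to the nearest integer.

716 ms

Correct trials (n=10): 546, 679, 632, 703, 609, 487, 507, 672, 466, 667
Mean correct RT = 5968/10 = 596.8000 ms
Proportion correct = 10/12
IES = 596.8000 / (10/12) = 716.160 ms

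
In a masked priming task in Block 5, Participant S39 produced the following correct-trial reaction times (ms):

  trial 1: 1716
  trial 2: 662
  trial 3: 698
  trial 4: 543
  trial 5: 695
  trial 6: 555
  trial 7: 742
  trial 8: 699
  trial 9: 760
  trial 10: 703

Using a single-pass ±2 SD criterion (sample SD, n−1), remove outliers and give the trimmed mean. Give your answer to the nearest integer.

n = 10, ΣRT = 7773, M = 777.300
Σ(x−M)² = 1025024.10; s = √(1025024.10/9) = 337.478
Cutoffs: 777.300 ± 2·337.478 → [102.3, 1452.3]
Outside: 1716 → excluded.
Retained (n=9): Σ = 6057, mean = 6057/9 = 673.000

673 ms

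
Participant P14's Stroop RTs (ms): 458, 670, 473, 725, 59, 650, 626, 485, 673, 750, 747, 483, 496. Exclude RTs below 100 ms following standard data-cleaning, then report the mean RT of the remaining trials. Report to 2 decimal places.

Excluded: 59
Retained (n=12): Σ = 7236
Mean = 7236/12 = 603.0000

603.00 ms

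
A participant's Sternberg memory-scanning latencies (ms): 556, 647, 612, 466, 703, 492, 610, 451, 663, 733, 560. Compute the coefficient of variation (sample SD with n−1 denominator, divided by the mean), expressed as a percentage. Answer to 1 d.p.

16.0%

n = 11, Σ = 6493, M = 590.2727
Σ(x−M)² = 89036.182; s = √(89036.182/10) = 94.3590
CV = 94.3590 / 590.2727 = 0.15986 = 15.986%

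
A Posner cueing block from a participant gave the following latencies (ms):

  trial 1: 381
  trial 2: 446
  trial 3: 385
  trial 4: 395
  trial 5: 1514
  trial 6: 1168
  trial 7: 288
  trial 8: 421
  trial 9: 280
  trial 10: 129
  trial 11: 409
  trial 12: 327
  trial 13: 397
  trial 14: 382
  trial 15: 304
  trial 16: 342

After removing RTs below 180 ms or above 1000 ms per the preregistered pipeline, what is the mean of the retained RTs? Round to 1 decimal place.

365.9 ms

Excluded: 129, 1168, 1514
Retained (n=13): Σ = 4757
Mean = 4757/13 = 365.9231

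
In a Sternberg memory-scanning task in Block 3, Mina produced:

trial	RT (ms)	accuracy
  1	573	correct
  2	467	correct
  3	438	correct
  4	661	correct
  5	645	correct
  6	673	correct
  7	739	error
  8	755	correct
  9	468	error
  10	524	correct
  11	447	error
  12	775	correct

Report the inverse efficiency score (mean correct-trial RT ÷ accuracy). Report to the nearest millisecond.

Correct trials (n=9): 573, 467, 438, 661, 645, 673, 755, 524, 775
Mean correct RT = 5511/9 = 612.3333 ms
Proportion correct = 9/12
IES = 612.3333 / (9/12) = 816.444 ms

816 ms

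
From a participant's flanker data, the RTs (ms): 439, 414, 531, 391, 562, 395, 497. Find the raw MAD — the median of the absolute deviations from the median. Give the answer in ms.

48 ms

Sorted: 391, 395, 414, 439, 497, 531, 562 → median = 439
|x − 439|: 0, 25, 92, 48, 123, 44, 58
Sorted deviations: 0, 25, 44, 48, 58, 92, 123 → MAD = 48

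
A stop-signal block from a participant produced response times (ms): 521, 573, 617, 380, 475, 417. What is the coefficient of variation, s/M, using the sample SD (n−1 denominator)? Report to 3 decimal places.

n = 6, Σ = 2983, M = 497.1667
Σ(x−M)² = 41324.833; s = √(41324.833/5) = 90.9119
CV = 90.9119 / 497.1667 = 0.18286

0.183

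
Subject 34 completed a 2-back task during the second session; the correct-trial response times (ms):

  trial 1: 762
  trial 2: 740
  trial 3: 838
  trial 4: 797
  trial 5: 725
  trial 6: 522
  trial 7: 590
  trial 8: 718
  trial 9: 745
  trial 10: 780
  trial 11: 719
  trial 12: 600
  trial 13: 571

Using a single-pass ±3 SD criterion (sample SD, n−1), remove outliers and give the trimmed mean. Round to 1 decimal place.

700.5 ms

n = 13, ΣRT = 9107, M = 700.538
Σ(x−M)² = 114053.23; s = √(114053.23/12) = 97.491
Cutoffs: 700.538 ± 3·97.491 → [408.1, 993.0]
No RTs fall outside the cutoffs; all 13 retained. Mean = 9107/13 = 700.538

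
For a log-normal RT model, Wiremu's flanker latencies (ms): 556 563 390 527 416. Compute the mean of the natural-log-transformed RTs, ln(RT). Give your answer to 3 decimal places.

ln(RT): 6.3208, 6.3333, 5.9661, 6.2672, 6.0307
Σ ln(RT) = 30.9181
Mean = 30.9181/5 = 6.18362

6.184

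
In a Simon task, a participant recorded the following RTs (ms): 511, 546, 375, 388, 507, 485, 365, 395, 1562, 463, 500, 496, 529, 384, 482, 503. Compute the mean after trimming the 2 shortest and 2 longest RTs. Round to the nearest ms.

Sorted: 365, 375, 384, 388, 395, 463, 482, 485, 496, 500, 503, 507, 511, 529, 546, 1562
Drop lowest 2 (365, 375) and highest 2 (546, 1562)
Remaining (n=12): Σ = 5643, mean = 5643/12 = 470.250

470 ms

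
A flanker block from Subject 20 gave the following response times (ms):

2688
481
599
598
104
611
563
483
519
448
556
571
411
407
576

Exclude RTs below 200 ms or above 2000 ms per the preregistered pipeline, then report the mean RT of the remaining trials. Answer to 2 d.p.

Excluded: 104, 2688
Retained (n=13): Σ = 6823
Mean = 6823/13 = 524.8462

524.85 ms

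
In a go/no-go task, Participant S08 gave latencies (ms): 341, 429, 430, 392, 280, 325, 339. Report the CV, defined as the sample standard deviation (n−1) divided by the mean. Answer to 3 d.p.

n = 7, Σ = 2536, M = 362.2857
Σ(x−M)² = 19075.429; s = √(19075.429/6) = 56.3847
CV = 56.3847 / 362.2857 = 0.15564

0.156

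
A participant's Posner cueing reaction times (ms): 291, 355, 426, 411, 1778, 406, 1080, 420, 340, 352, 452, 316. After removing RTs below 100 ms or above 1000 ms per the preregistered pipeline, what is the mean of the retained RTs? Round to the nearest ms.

Excluded: 1080, 1778
Retained (n=10): Σ = 3769
Mean = 3769/10 = 376.9000

377 ms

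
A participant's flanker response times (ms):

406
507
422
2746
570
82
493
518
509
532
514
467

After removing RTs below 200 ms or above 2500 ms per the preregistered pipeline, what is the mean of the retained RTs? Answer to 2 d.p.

493.80 ms

Excluded: 82, 2746
Retained (n=10): Σ = 4938
Mean = 4938/10 = 493.8000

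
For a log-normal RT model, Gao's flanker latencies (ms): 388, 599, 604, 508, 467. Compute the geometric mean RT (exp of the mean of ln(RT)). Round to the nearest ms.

506 ms

ln(RT): 5.9610, 6.3953, 6.4036, 6.2305, 6.1463
Mean ln(RT) = 31.1367/5 = 6.22733
Geometric mean = exp(6.22733) = 506.40 ms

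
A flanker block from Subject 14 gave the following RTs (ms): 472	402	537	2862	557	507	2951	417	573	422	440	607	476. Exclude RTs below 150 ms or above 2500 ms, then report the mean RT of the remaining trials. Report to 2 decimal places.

491.82 ms

Excluded: 2862, 2951
Retained (n=11): Σ = 5410
Mean = 5410/11 = 491.8182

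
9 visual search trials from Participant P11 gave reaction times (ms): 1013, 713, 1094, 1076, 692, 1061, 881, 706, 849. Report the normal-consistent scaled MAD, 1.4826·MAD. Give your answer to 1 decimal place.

Sorted: 692, 706, 713, 849, 881, 1013, 1061, 1076, 1094 → median = 881
|x − 881| sorted: 0, 32, 132, 168, 175, 180, 189, 195, 213 → MAD = 175
Robust SD ≈ 1.4826 × 175 = 259.455

259.5 ms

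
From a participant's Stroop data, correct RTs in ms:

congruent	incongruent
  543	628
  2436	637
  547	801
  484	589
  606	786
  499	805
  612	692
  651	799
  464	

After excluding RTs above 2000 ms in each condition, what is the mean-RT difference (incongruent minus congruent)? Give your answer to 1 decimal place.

166.4 ms

congruent: exclude 2436
M(congruent) = 4406/8 = 550.750
M(incongruent) = 5737/8 = 717.125
Difference = 717.125 − 550.750 = 166.375 ms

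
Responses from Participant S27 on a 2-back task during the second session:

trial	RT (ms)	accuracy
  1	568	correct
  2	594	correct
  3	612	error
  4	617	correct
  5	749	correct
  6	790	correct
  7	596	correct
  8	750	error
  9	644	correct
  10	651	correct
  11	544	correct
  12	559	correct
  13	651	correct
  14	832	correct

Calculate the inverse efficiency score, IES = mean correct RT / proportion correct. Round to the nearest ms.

758 ms

Correct trials (n=12): 568, 594, 617, 749, 790, 596, 644, 651, 544, 559, 651, 832
Mean correct RT = 7795/12 = 649.5833 ms
Proportion correct = 12/14
IES = 649.5833 / (12/14) = 757.847 ms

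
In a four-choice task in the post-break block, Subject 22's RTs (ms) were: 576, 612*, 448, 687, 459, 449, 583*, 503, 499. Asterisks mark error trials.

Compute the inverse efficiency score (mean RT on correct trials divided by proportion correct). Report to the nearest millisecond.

665 ms

Correct trials (n=7): 576, 448, 687, 459, 449, 503, 499
Mean correct RT = 3621/7 = 517.2857 ms
Proportion correct = 7/9
IES = 517.2857 / (7/9) = 665.082 ms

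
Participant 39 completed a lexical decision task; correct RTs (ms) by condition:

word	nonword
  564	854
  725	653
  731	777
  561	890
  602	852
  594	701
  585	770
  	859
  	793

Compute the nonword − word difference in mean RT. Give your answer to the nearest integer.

171 ms

M(word) = 4362/7 = 623.143
M(nonword) = 7149/9 = 794.333
Difference = 794.333 − 623.143 = 171.190 ms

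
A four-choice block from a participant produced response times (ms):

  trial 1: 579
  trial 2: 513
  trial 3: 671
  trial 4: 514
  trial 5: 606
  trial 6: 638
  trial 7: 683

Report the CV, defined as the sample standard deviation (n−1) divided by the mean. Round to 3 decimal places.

0.115

n = 7, Σ = 4204, M = 600.5714
Σ(x−M)² = 28813.714; s = √(28813.714/6) = 69.2985
CV = 69.2985 / 600.5714 = 0.11539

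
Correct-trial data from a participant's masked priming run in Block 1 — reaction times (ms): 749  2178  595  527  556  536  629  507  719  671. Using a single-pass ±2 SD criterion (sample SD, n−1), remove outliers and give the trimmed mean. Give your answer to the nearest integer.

n = 10, ΣRT = 7667, M = 766.700
Σ(x−M)² = 2274474.10; s = √(2274474.10/9) = 502.712
Cutoffs: 766.700 ± 2·502.712 → [-238.7, 1772.1]
Outside: 2178 → excluded.
Retained (n=9): Σ = 5489, mean = 5489/9 = 609.889

610 ms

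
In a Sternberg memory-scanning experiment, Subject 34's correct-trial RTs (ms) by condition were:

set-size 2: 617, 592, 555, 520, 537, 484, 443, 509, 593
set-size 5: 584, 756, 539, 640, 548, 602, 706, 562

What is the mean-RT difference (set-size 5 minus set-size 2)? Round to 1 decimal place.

78.2 ms

M(set-size 2) = 4850/9 = 538.889
M(set-size 5) = 4937/8 = 617.125
Difference = 617.125 − 538.889 = 78.236 ms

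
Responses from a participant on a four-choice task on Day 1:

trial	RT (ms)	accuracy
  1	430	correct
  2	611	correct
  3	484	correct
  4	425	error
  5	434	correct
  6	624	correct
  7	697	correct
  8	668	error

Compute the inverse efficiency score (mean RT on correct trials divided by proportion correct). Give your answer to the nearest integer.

Correct trials (n=6): 430, 611, 484, 434, 624, 697
Mean correct RT = 3280/6 = 546.6667 ms
Proportion correct = 6/8
IES = 546.6667 / (6/8) = 728.889 ms

729 ms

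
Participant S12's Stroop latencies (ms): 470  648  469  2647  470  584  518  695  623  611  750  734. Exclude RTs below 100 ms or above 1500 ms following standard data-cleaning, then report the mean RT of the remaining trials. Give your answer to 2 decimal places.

597.45 ms

Excluded: 2647
Retained (n=11): Σ = 6572
Mean = 6572/11 = 597.4545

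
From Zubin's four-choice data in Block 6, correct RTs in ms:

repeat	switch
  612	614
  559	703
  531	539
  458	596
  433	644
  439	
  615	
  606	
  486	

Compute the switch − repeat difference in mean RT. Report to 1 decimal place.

92.6 ms

M(repeat) = 4739/9 = 526.556
M(switch) = 3096/5 = 619.200
Difference = 619.200 − 526.556 = 92.644 ms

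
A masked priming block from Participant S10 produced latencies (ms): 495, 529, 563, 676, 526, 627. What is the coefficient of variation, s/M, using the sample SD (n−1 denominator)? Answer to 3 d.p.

0.121

n = 6, Σ = 3416, M = 569.3333
Σ(x−M)² = 23773.333; s = √(23773.333/5) = 68.9541
CV = 68.9541 / 569.3333 = 0.12111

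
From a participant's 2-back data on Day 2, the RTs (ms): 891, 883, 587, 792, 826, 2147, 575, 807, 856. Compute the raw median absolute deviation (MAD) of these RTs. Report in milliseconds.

Sorted: 575, 587, 792, 807, 826, 856, 883, 891, 2147 → median = 826
|x − 826|: 65, 57, 239, 34, 0, 1321, 251, 19, 30
Sorted deviations: 0, 19, 30, 34, 57, 65, 239, 251, 1321 → MAD = 57

57 ms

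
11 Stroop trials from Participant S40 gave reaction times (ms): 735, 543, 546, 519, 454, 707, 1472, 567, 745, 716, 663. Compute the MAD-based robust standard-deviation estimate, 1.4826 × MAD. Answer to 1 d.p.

Sorted: 454, 519, 543, 546, 567, 663, 707, 716, 735, 745, 1472 → median = 663
|x − 663| sorted: 0, 44, 53, 72, 82, 96, 117, 120, 144, 209, 809 → MAD = 96
Robust SD ≈ 1.4826 × 96 = 142.330

142.3 ms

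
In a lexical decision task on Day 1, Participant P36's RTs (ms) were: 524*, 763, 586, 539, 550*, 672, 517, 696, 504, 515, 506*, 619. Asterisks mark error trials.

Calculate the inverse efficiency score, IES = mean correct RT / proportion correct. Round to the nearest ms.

Correct trials (n=9): 763, 586, 539, 672, 517, 696, 504, 515, 619
Mean correct RT = 5411/9 = 601.2222 ms
Proportion correct = 9/12
IES = 601.2222 / (9/12) = 801.630 ms

802 ms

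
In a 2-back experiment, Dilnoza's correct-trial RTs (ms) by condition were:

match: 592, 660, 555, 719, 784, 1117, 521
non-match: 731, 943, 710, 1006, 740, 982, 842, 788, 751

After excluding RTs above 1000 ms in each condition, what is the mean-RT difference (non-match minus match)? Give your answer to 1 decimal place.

172.4 ms

match: exclude 1117
non-match: exclude 1006
M(match) = 3831/6 = 638.500
M(non-match) = 6487/8 = 810.875
Difference = 810.875 − 638.500 = 172.375 ms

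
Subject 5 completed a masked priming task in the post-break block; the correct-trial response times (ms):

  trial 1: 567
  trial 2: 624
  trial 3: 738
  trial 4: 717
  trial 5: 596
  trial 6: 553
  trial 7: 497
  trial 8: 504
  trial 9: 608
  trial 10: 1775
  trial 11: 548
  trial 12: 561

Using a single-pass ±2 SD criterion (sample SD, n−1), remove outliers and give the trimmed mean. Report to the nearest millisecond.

n = 12, ΣRT = 8288, M = 690.667
Σ(x−M)² = 1342716.67; s = √(1342716.67/11) = 349.378
Cutoffs: 690.667 ± 2·349.378 → [-8.1, 1389.4]
Outside: 1775 → excluded.
Retained (n=11): Σ = 6513, mean = 6513/11 = 592.091

592 ms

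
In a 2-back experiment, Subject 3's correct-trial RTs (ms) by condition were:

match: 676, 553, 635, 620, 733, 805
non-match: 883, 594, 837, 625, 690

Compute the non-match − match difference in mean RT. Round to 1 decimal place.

M(match) = 4022/6 = 670.333
M(non-match) = 3629/5 = 725.800
Difference = 725.800 − 670.333 = 55.467 ms

55.5 ms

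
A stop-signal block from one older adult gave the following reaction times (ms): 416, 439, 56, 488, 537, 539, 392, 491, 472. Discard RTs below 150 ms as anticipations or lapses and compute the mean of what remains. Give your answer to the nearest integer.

Excluded: 56
Retained (n=8): Σ = 3774
Mean = 3774/8 = 471.7500

472 ms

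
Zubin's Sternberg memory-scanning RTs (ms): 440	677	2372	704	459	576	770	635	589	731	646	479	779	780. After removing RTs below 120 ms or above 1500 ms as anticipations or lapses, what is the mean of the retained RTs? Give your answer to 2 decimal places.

635.77 ms

Excluded: 2372
Retained (n=13): Σ = 8265
Mean = 8265/13 = 635.7692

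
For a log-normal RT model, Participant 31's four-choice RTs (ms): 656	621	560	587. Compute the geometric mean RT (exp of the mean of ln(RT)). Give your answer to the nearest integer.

ln(RT): 6.4862, 6.4313, 6.3279, 6.3750
Mean ln(RT) = 25.6205/4 = 6.40511
Geometric mean = exp(6.40511) = 604.93 ms

605 ms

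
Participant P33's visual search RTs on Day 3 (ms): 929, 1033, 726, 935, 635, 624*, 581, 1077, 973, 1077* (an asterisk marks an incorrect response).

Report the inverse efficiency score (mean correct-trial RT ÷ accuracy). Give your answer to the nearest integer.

Correct trials (n=8): 929, 1033, 726, 935, 635, 581, 1077, 973
Mean correct RT = 6889/8 = 861.1250 ms
Proportion correct = 8/10
IES = 861.1250 / (8/10) = 1076.406 ms

1076 ms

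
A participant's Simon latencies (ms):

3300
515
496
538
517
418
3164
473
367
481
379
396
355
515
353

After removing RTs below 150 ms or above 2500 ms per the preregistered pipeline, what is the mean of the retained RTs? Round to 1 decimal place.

Excluded: 3164, 3300
Retained (n=13): Σ = 5803
Mean = 5803/13 = 446.3846

446.4 ms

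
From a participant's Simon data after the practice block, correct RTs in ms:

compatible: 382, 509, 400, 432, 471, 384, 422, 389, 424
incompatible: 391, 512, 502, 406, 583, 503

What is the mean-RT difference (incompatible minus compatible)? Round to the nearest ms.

M(compatible) = 3813/9 = 423.667
M(incompatible) = 2897/6 = 482.833
Difference = 482.833 − 423.667 = 59.167 ms

59 ms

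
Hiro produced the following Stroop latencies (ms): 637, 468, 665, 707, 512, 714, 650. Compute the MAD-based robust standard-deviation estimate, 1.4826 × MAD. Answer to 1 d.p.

84.5 ms

Sorted: 468, 512, 637, 650, 665, 707, 714 → median = 650
|x − 650| sorted: 0, 13, 15, 57, 64, 138, 182 → MAD = 57
Robust SD ≈ 1.4826 × 57 = 84.508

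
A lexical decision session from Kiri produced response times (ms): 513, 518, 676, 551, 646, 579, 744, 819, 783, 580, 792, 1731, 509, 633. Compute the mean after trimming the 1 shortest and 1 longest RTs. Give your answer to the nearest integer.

Sorted: 509, 513, 518, 551, 579, 580, 633, 646, 676, 744, 783, 792, 819, 1731
Drop lowest 1 (509) and highest 1 (1731)
Remaining (n=12): Σ = 7834, mean = 7834/12 = 652.833

653 ms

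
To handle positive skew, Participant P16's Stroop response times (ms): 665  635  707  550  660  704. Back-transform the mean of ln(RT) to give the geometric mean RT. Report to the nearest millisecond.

ln(RT): 6.4998, 6.4536, 6.5610, 6.3099, 6.4922, 6.5568
Mean ln(RT) = 38.8734/6 = 6.47890
Geometric mean = exp(6.47890) = 651.25 ms

651 ms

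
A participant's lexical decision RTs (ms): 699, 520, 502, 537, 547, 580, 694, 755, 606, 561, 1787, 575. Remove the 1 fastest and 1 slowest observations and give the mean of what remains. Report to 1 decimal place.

607.4 ms

Sorted: 502, 520, 537, 547, 561, 575, 580, 606, 694, 699, 755, 1787
Drop lowest 1 (502) and highest 1 (1787)
Remaining (n=10): Σ = 6074, mean = 6074/10 = 607.400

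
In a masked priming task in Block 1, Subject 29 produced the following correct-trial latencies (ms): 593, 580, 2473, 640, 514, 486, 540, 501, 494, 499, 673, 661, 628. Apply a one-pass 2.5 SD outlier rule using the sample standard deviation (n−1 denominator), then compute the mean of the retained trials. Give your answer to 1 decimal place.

n = 13, ΣRT = 9282, M = 714.000
Σ(x−M)² = 3406294.00; s = √(3406294.00/12) = 532.783
Cutoffs: 714.000 ± 2.5·532.783 → [-618.0, 2046.0]
Outside: 2473 → excluded.
Retained (n=12): Σ = 6809, mean = 6809/12 = 567.417

567.4 ms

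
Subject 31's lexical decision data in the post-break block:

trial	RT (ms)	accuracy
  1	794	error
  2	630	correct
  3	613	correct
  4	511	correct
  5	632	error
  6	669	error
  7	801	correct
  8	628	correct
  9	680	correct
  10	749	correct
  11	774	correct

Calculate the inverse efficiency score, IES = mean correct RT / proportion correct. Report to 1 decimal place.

925.7 ms

Correct trials (n=8): 630, 613, 511, 801, 628, 680, 749, 774
Mean correct RT = 5386/8 = 673.2500 ms
Proportion correct = 8/11
IES = 673.2500 / (8/11) = 925.719 ms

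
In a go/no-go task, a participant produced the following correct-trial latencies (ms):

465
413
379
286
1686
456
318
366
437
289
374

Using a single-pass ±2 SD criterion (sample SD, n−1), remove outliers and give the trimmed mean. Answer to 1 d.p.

378.3 ms

n = 11, ΣRT = 5469, M = 497.182
Σ(x−M)² = 1593121.64; s = √(1593121.64/10) = 399.139
Cutoffs: 497.182 ± 2·399.139 → [-301.1, 1295.5]
Outside: 1686 → excluded.
Retained (n=10): Σ = 3783, mean = 3783/10 = 378.300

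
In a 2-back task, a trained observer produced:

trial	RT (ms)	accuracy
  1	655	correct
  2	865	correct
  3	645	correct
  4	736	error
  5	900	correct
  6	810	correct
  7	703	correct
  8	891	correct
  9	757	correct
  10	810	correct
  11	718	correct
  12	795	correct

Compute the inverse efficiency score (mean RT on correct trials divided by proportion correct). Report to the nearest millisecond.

848 ms

Correct trials (n=11): 655, 865, 645, 900, 810, 703, 891, 757, 810, 718, 795
Mean correct RT = 8549/11 = 777.1818 ms
Proportion correct = 11/12
IES = 777.1818 / (11/12) = 847.835 ms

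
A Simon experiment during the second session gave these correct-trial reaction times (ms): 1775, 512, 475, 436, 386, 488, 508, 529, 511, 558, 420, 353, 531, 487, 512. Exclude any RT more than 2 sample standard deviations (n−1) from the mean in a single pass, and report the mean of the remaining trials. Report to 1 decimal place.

n = 15, ΣRT = 8481, M = 565.400
Σ(x−M)² = 1613145.60; s = √(1613145.60/14) = 339.448
Cutoffs: 565.400 ± 2·339.448 → [-113.5, 1244.3]
Outside: 1775 → excluded.
Retained (n=14): Σ = 6706, mean = 6706/14 = 479.000

479.0 ms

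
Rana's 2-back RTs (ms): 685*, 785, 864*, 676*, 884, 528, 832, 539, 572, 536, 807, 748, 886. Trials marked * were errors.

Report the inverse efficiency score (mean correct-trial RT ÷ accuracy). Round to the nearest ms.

Correct trials (n=10): 785, 884, 528, 832, 539, 572, 536, 807, 748, 886
Mean correct RT = 7117/10 = 711.7000 ms
Proportion correct = 10/13
IES = 711.7000 / (10/13) = 925.210 ms

925 ms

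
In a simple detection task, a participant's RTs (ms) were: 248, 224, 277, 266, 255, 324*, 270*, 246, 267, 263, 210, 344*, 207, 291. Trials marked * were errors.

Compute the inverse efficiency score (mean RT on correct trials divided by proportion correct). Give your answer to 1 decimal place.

Correct trials (n=11): 248, 224, 277, 266, 255, 246, 267, 263, 210, 207, 291
Mean correct RT = 2754/11 = 250.3636 ms
Proportion correct = 11/14
IES = 250.3636 / (11/14) = 318.645 ms

318.6 ms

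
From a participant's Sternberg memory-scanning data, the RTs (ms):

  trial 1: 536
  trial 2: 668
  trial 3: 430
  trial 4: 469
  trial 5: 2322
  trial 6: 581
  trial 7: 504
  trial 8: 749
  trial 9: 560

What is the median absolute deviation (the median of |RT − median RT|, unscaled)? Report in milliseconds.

Sorted: 430, 469, 504, 536, 560, 581, 668, 749, 2322 → median = 560
|x − 560|: 24, 108, 130, 91, 1762, 21, 56, 189, 0
Sorted deviations: 0, 21, 24, 56, 91, 108, 130, 189, 1762 → MAD = 91

91 ms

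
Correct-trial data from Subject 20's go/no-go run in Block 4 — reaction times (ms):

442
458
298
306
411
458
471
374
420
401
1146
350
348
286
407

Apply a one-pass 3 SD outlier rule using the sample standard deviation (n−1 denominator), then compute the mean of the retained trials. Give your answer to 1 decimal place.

n = 15, ΣRT = 6576, M = 438.400
Σ(x−M)² = 586617.60; s = √(586617.60/14) = 204.698
Cutoffs: 438.400 ± 3·204.698 → [-175.7, 1052.5]
Outside: 1146 → excluded.
Retained (n=14): Σ = 5430, mean = 5430/14 = 387.857

387.9 ms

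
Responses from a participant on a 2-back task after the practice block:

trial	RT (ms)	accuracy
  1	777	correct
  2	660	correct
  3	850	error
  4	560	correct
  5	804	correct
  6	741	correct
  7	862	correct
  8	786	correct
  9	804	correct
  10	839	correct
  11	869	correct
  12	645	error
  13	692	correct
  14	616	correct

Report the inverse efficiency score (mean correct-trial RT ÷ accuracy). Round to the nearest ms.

Correct trials (n=12): 777, 660, 560, 804, 741, 862, 786, 804, 839, 869, 692, 616
Mean correct RT = 9010/12 = 750.8333 ms
Proportion correct = 12/14
IES = 750.8333 / (12/14) = 875.972 ms

876 ms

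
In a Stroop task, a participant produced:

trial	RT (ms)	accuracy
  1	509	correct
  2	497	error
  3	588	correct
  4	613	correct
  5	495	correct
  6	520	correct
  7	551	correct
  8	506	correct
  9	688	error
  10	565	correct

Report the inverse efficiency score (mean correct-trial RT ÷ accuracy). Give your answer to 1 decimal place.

Correct trials (n=8): 509, 588, 613, 495, 520, 551, 506, 565
Mean correct RT = 4347/8 = 543.3750 ms
Proportion correct = 8/10
IES = 543.3750 / (8/10) = 679.219 ms

679.2 ms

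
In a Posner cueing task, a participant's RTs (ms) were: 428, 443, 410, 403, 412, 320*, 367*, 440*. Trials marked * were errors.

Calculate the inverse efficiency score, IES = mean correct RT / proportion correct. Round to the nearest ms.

Correct trials (n=5): 428, 443, 410, 403, 412
Mean correct RT = 2096/5 = 419.2000 ms
Proportion correct = 5/8
IES = 419.2000 / (5/8) = 670.720 ms

671 ms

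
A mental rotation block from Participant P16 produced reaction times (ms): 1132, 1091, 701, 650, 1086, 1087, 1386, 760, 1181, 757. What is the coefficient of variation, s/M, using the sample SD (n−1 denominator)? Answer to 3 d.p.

n = 10, Σ = 9831, M = 983.1000
Σ(x−M)² = 548120.900; s = √(548120.900/9) = 246.7840
CV = 246.7840 / 983.1000 = 0.25103

0.251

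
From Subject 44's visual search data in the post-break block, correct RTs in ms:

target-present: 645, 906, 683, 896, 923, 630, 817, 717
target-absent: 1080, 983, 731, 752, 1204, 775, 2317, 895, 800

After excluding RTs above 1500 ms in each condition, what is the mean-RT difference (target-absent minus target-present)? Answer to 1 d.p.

target-absent: exclude 2317
M(target-present) = 6217/8 = 777.125
M(target-absent) = 7220/8 = 902.500
Difference = 902.500 − 777.125 = 125.375 ms

125.4 ms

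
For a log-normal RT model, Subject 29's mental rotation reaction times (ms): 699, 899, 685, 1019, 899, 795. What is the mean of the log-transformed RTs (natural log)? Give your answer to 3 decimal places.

6.714

ln(RT): 6.5497, 6.8013, 6.5294, 6.9266, 6.8013, 6.6783
Σ ln(RT) = 40.2866
Mean = 40.2866/6 = 6.71443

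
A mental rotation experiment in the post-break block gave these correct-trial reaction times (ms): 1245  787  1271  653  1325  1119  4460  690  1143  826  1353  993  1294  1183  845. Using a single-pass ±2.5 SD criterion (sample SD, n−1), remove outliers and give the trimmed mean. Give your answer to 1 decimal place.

1051.9 ms

n = 15, ΣRT = 19187, M = 1279.133
Σ(x−M)² = 11637331.73; s = √(11637331.73/14) = 911.723
Cutoffs: 1279.133 ± 2.5·911.723 → [-1000.2, 3558.4]
Outside: 4460 → excluded.
Retained (n=14): Σ = 14727, mean = 14727/14 = 1051.929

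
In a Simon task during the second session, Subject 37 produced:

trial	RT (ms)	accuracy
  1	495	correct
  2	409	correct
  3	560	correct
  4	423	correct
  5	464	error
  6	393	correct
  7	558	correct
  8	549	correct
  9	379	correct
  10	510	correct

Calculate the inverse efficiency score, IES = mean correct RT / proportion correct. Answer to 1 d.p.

527.9 ms

Correct trials (n=9): 495, 409, 560, 423, 393, 558, 549, 379, 510
Mean correct RT = 4276/9 = 475.1111 ms
Proportion correct = 9/10
IES = 475.1111 / (9/10) = 527.901 ms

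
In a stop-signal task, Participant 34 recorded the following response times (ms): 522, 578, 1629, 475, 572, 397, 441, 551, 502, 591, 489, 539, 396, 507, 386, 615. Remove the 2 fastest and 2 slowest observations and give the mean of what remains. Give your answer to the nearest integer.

Sorted: 386, 396, 397, 441, 475, 489, 502, 507, 522, 539, 551, 572, 578, 591, 615, 1629
Drop lowest 2 (386, 396) and highest 2 (615, 1629)
Remaining (n=12): Σ = 6164, mean = 6164/12 = 513.667

514 ms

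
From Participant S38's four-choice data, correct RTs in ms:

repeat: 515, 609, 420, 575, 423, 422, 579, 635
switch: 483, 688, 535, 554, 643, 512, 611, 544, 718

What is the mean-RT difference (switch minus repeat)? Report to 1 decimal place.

M(repeat) = 4178/8 = 522.250
M(switch) = 5288/9 = 587.556
Difference = 587.556 − 522.250 = 65.306 ms

65.3 ms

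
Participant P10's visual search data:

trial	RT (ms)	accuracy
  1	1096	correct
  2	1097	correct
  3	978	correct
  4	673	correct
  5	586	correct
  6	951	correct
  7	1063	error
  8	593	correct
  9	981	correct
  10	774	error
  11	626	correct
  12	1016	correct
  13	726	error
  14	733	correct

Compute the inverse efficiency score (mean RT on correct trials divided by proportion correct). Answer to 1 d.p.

1079.5 ms

Correct trials (n=11): 1096, 1097, 978, 673, 586, 951, 593, 981, 626, 1016, 733
Mean correct RT = 9330/11 = 848.1818 ms
Proportion correct = 11/14
IES = 848.1818 / (11/14) = 1079.504 ms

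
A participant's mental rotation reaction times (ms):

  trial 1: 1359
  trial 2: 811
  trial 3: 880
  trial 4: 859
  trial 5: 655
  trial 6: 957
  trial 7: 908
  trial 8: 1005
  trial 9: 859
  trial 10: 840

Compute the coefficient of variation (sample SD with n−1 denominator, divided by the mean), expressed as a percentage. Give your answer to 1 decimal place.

n = 10, Σ = 9133, M = 913.3000
Σ(x−M)² = 298558.100; s = √(298558.100/9) = 182.1349
CV = 182.1349 / 913.3000 = 0.19943 = 19.943%

19.9%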